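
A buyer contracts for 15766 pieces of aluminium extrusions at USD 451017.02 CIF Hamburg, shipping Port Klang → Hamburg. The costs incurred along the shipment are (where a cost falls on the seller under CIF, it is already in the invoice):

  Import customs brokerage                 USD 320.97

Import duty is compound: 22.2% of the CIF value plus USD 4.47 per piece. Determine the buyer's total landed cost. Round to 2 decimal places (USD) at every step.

CIF: the seller pays costs through ocean freight and marine insurance to the destination port.
The CIF price already equals the CIF value: 451017.02
Ad valorem component: 451017.02 × 22.2% = 100125.78
Specific component: 15766 × 4.47 = 70474.02
Import duty = 100125.78 + 70474.02 = 170599.80
Buyer bears: brokerage 320.97 + duty 170599.80 = 170920.77
Landed cost = invoice 451017.02 + 170920.77 = 621937.79

Total landed cost: USD 621937.79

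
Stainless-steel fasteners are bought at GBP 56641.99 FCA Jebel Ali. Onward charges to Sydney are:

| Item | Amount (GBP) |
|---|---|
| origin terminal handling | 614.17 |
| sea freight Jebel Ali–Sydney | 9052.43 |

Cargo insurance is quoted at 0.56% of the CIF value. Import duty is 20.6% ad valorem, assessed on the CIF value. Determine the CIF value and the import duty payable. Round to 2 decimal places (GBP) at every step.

Let C be the CIF value. C = FCA price + pre-shipment costs + freight + 0.56% × C
C − 0.56% × C = 56641.99 + 614.17 + 9052.43
0.9944 × C = 66308.59
C = 66308.59 / 0.9944 = 66682.01
Insurance premium = 0.56% × 66682.01 = 373.42
Import duty = 66682.01 × 20.6% = 13736.49

CIF value: GBP 66682.01; import duty: GBP 13736.49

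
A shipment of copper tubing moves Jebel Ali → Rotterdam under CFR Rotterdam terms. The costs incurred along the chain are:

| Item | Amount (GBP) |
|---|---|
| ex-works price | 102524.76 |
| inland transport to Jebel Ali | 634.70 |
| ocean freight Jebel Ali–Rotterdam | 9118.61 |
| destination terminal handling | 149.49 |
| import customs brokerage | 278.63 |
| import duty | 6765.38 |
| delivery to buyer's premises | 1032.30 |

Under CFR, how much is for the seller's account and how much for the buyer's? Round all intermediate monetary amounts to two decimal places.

CFR: the seller pays costs through ocean freight to the destination port, but not insurance.
Seller's account: goods 102524.76 + inland to port 634.70 + freight 9118.61 = 112278.07
Buyer's account: destination terminal 149.49 + brokerage 278.63 + duty 6765.38 + delivery 1032.30 = 8225.80

Seller: GBP 112278.07; buyer: GBP 8225.80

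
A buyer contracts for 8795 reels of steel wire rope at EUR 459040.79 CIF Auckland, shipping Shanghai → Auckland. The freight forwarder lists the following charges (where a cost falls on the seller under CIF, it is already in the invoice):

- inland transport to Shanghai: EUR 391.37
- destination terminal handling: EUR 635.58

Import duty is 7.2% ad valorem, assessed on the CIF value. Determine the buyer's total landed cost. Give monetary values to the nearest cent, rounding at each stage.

CIF: the seller pays costs through ocean freight and marine insurance to the destination port.
Already in the invoice (seller's account under CIF): inland to port — exclude.
The CIF price already equals the CIF value: 459040.79
Import duty = 459040.79 × 7.2% = 33050.94
Buyer bears: destination terminal 635.58 + duty 33050.94 = 33686.52
Landed cost = invoice 459040.79 + 33686.52 = 492727.31

Total landed cost: EUR 492727.31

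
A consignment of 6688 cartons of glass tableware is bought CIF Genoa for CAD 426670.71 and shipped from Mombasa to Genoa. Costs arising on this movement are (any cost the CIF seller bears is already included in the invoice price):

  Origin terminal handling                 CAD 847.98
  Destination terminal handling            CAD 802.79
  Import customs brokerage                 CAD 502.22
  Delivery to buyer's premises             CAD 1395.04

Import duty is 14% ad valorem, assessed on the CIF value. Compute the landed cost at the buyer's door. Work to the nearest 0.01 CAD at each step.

CIF: the seller pays costs through ocean freight and marine insurance to the destination port.
Already in the invoice (seller's account under CIF): origin terminal — exclude.
The CIF price already equals the CIF value: 426670.71
Import duty = 426670.71 × 14% = 59733.90
Buyer bears: destination terminal 802.79 + brokerage 502.22 + delivery 1395.04 + duty 59733.90 = 62433.95
Landed cost = invoice 426670.71 + 62433.95 = 489104.66

Total landed cost: CAD 489104.66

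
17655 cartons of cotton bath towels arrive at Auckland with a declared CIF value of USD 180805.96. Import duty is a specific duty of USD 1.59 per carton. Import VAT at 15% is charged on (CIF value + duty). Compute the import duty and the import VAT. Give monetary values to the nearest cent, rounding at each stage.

Import duty: USD 28071.45; import VAT: USD 31331.61

Import duty = 17655 × 1.59 = 28071.45
VAT base = CIF + duty = 180805.96 + 28071.45 = 208877.41
Import VAT = 208877.41 × 15% = 31331.61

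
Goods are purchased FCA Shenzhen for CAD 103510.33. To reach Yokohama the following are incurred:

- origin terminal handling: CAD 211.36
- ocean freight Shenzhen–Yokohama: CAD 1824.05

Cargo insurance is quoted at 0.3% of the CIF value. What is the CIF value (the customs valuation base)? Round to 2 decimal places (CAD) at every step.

Let C be the CIF value. C = FCA price + pre-shipment costs + freight + 0.3% × C
C − 0.3% × C = 103510.33 + 211.36 + 1824.05
0.997 × C = 105545.74
C = 105545.74 / 0.997 = 105863.33
Insurance premium = 0.3% × 105863.33 = 317.59

CIF value: CAD 105863.33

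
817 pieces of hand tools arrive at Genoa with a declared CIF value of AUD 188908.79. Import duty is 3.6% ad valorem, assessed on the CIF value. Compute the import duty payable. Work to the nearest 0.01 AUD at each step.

Import duty = 188908.79 × 3.6% = 6800.72

Import duty: AUD 6800.72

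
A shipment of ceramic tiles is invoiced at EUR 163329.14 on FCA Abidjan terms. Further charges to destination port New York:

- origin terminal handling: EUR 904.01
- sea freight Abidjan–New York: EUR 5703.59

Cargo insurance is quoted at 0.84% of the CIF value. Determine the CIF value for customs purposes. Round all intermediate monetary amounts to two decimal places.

CIF value: EUR 171376.30

Let C be the CIF value. C = FCA price + pre-shipment costs + freight + 0.84% × C
C − 0.84% × C = 163329.14 + 904.01 + 5703.59
0.9916 × C = 169936.74
C = 169936.74 / 0.9916 = 171376.30
Insurance premium = 0.84% × 171376.30 = 1439.56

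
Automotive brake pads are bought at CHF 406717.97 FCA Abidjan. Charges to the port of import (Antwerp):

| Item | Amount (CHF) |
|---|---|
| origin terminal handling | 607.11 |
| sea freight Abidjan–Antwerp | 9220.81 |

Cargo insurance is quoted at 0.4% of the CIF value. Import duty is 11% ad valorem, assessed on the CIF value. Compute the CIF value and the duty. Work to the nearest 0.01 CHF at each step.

Let C be the CIF value. C = FCA price + pre-shipment costs + freight + 0.4% × C
C − 0.4% × C = 406717.97 + 607.11 + 9220.81
0.996 × C = 416545.89
C = 416545.89 / 0.996 = 418218.77
Insurance premium = 0.4% × 418218.77 = 1672.88
Import duty = 418218.77 × 11% = 46004.06

CIF value: CHF 418218.77; import duty: CHF 46004.06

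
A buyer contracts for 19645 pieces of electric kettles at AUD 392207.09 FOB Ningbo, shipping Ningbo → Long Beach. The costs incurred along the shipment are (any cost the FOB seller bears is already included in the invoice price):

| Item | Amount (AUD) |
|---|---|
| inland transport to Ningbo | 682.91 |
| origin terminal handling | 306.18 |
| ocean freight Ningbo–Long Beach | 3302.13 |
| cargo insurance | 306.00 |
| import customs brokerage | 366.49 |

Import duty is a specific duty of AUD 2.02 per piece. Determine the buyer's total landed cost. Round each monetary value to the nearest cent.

Total landed cost: AUD 435864.61

FOB: the seller bears costs until goods are on board at the origin port; the buyer bears freight, insurance and all costs thereafter.
Already in the invoice (seller's account under FOB): inland to port, origin terminal — exclude.
CIF value = FOB price + freight + insurance = 392207.09 + 3302.13 + 306.00 = 395815.22
Import duty = 19645 × 2.02 = 39682.90
Buyer bears: freight 3302.13 + insurance 306.00 + brokerage 366.49 + duty 39682.90 = 43657.52
Landed cost = invoice 392207.09 + 43657.52 = 435864.61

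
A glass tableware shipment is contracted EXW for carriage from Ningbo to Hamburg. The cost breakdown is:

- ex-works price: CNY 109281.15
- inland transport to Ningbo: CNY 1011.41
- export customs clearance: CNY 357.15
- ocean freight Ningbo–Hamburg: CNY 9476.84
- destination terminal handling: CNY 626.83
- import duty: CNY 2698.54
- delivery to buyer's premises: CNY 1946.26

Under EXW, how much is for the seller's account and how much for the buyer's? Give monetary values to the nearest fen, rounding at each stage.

Seller: CNY 109281.15; buyer: CNY 16117.03

EXW: the seller makes goods available at their premises; the buyer bears all onward costs.
Seller's account: goods 109281.15 = 109281.15
Buyer's account: inland to port 1011.41 + export clearance 357.15 + freight 9476.84 + destination terminal 626.83 + duty 2698.54 + delivery 1946.26 = 16117.03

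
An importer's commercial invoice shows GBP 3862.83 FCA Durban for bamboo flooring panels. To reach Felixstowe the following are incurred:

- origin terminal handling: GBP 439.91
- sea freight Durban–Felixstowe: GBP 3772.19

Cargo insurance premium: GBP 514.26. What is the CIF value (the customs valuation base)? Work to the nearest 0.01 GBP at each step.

CIF value: GBP 8589.19

CIF = FCA price + pre-shipment costs + freight + insurance
CIF = 3862.83 + 439.91 + 3772.19 + 514.26 = 8589.19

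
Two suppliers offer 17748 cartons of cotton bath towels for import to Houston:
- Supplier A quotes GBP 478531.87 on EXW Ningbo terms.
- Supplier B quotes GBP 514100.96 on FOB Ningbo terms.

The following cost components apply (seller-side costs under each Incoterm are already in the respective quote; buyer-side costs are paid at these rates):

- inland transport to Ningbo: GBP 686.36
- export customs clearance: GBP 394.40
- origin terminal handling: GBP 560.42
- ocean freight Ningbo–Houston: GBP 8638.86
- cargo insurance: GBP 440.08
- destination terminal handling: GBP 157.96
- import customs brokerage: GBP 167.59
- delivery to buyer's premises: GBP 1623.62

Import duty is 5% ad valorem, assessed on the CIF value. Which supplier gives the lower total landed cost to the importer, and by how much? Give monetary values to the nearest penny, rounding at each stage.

Supplier A (EXW):
CIF value = EXW price + inland to port + export clearance + origin terminal + freight + insurance = 478531.87 + 686.36 + 394.40 + 560.42 + 8638.86 + 440.08 = 489251.99
Import duty = 489251.99 × 5% = 24462.60
Buyer bears (A): 686.36 + 394.40 + 560.42 + 8638.86 + 440.08 + 157.96 + 167.59 + 1623.62 = 12669.29
Landed cost (A) = invoice 478531.87 + 12669.29 + duty 24462.60 = 515663.76
Supplier B (FOB):
CIF value = FOB price + freight + insurance = 514100.96 + 8638.86 + 440.08 = 523179.90
Import duty = 523179.90 × 5% = 26159.00
Buyer bears (B): 8638.86 + 440.08 + 157.96 + 167.59 + 1623.62 = 11028.11
Landed cost (B) = invoice 514100.96 + 11028.11 + duty 26159.00 = 551288.07
Difference = |515663.76 − 551288.07| = 35624.31

Supplier A is cheaper by GBP 35624.31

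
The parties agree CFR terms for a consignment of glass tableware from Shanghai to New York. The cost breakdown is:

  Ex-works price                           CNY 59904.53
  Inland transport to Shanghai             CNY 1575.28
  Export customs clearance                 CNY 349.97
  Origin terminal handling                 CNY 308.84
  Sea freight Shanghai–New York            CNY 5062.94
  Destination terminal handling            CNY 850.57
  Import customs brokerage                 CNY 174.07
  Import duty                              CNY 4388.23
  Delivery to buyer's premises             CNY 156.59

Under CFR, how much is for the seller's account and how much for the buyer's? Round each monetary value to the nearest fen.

CFR: the seller pays costs through ocean freight to the destination port, but not insurance.
Seller's account: goods 59904.53 + inland to port 1575.28 + export clearance 349.97 + origin terminal 308.84 + freight 5062.94 = 67201.56
Buyer's account: destination terminal 850.57 + brokerage 174.07 + duty 4388.23 + delivery 156.59 = 5569.46

Seller: CNY 67201.56; buyer: CNY 5569.46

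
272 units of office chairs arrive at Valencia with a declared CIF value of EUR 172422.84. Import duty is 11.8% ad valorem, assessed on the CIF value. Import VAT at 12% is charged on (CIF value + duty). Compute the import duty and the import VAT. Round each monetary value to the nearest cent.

Import duty: EUR 20345.90; import VAT: EUR 23132.25

Import duty = 172422.84 × 11.8% = 20345.90
VAT base = CIF + duty = 172422.84 + 20345.90 = 192768.74
Import VAT = 192768.74 × 12% = 23132.25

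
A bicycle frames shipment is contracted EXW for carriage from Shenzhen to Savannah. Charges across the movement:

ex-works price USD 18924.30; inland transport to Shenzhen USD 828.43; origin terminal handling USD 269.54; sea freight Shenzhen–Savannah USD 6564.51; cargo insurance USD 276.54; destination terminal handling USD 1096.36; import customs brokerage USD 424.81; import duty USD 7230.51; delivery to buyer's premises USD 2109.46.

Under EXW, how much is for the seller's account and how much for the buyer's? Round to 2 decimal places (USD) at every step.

EXW: the seller makes goods available at their premises; the buyer bears all onward costs.
Seller's account: goods 18924.30 = 18924.30
Buyer's account: inland to port 828.43 + origin terminal 269.54 + freight 6564.51 + insurance 276.54 + destination terminal 1096.36 + brokerage 424.81 + duty 7230.51 + delivery 2109.46 = 18800.16

Seller: USD 18924.30; buyer: USD 18800.16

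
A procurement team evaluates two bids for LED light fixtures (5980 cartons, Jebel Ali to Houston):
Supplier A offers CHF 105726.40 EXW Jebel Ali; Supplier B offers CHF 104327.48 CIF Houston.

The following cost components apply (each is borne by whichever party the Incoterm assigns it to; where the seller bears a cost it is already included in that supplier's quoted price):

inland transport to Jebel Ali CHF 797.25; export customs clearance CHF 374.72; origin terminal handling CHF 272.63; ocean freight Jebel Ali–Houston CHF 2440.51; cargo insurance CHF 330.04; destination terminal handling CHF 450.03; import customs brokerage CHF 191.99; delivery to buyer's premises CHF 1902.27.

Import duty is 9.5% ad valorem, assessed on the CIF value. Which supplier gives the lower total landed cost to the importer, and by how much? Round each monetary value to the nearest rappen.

Supplier A (EXW):
CIF value = EXW price + inland to port + export clearance + origin terminal + freight + insurance = 105726.40 + 797.25 + 374.72 + 272.63 + 2440.51 + 330.04 = 109941.55
Import duty = 109941.55 × 9.5% = 10444.45
Buyer bears (A): 797.25 + 374.72 + 272.63 + 2440.51 + 330.04 + 450.03 + 191.99 + 1902.27 = 6759.44
Landed cost (A) = invoice 105726.40 + 6759.44 + duty 10444.45 = 122930.29
Supplier B (CIF):
The CIF price already equals the CIF value: 104327.48
Import duty = 104327.48 × 9.5% = 9911.11
Buyer bears (B): 450.03 + 191.99 + 1902.27 = 2544.29
Landed cost (B) = invoice 104327.48 + 2544.29 + duty 9911.11 = 116782.88
Difference = |122930.29 − 116782.88| = 6147.41

Supplier B is cheaper by CHF 6147.41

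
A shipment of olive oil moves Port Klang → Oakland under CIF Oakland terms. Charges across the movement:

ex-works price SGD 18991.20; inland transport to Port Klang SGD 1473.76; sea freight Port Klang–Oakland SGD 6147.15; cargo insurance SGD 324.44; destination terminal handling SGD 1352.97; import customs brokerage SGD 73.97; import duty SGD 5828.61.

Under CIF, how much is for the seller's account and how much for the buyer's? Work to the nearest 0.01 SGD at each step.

CIF: the seller pays costs through ocean freight and marine insurance to the destination port.
Seller's account: goods 18991.20 + inland to port 1473.76 + freight 6147.15 + insurance 324.44 = 26936.55
Buyer's account: destination terminal 1352.97 + brokerage 73.97 + duty 5828.61 = 7255.55

Seller: SGD 26936.55; buyer: SGD 7255.55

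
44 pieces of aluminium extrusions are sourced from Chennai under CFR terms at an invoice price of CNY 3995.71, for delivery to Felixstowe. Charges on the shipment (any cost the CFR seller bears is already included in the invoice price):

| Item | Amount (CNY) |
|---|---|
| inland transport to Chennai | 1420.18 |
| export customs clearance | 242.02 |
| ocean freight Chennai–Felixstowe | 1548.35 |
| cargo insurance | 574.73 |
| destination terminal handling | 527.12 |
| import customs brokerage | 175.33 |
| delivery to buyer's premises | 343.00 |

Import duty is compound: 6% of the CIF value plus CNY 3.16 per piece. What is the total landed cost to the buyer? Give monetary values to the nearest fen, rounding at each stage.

Total landed cost: CNY 6029.16

CFR: the seller pays costs through ocean freight to the destination port, but not insurance.
Already in the invoice (seller's account under CFR): inland to port, export clearance, freight — exclude.
CIF value = CFR price + insurance = 3995.71 + 574.73 = 4570.44
Ad valorem component: 4570.44 × 6% = 274.23
Specific component: 44 × 3.16 = 139.04
Import duty = 274.23 + 139.04 = 413.27
Buyer bears: insurance 574.73 + destination terminal 527.12 + brokerage 175.33 + delivery 343.00 + duty 413.27 = 2033.45
Landed cost = invoice 3995.71 + 2033.45 = 6029.16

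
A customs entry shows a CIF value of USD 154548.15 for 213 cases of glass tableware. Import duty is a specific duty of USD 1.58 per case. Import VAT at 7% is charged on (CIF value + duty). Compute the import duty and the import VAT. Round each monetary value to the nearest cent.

Import duty = 213 × 1.58 = 336.54
VAT base = CIF + duty = 154548.15 + 336.54 = 154884.69
Import VAT = 154884.69 × 7% = 10841.93

Import duty: USD 336.54; import VAT: USD 10841.93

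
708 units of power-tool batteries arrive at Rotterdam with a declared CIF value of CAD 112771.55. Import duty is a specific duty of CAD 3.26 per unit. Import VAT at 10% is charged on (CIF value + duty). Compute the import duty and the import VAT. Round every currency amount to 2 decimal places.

Import duty: CAD 2308.08; import VAT: CAD 11507.96

Import duty = 708 × 3.26 = 2308.08
VAT base = CIF + duty = 112771.55 + 2308.08 = 115079.63
Import VAT = 115079.63 × 10% = 11507.96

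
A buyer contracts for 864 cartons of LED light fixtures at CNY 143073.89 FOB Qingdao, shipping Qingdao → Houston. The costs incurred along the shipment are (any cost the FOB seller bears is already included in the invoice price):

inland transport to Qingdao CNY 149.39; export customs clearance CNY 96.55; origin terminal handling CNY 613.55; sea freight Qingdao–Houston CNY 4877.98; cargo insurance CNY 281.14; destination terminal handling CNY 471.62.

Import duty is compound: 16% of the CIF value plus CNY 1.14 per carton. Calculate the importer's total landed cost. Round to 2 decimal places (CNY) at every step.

Total landed cost: CNY 173406.87

FOB: the seller bears costs until goods are on board at the origin port; the buyer bears freight, insurance and all costs thereafter.
Already in the invoice (seller's account under FOB): inland to port, export clearance, origin terminal — exclude.
CIF value = FOB price + freight + insurance = 143073.89 + 4877.98 + 281.14 = 148233.01
Ad valorem component: 148233.01 × 16% = 23717.28
Specific component: 864 × 1.14 = 984.96
Import duty = 23717.28 + 984.96 = 24702.24
Buyer bears: freight 4877.98 + insurance 281.14 + destination terminal 471.62 + duty 24702.24 = 30332.98
Landed cost = invoice 143073.89 + 30332.98 = 173406.87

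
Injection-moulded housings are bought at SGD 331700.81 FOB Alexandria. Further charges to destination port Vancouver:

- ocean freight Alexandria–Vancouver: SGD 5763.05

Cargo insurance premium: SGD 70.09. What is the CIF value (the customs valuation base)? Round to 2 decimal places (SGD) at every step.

CIF value: SGD 337533.95

CIF = FOB price + freight + insurance
CIF = 331700.81 + 5763.05 + 70.09 = 337533.95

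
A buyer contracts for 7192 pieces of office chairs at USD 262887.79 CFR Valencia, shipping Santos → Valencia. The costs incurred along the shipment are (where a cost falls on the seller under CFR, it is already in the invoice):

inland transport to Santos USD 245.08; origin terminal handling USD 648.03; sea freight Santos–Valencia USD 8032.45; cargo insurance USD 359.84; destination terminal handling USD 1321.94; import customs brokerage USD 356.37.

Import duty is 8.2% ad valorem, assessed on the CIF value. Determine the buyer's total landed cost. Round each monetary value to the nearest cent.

CFR: the seller pays costs through ocean freight to the destination port, but not insurance.
Already in the invoice (seller's account under CFR): inland to port, origin terminal, freight — exclude.
CIF value = CFR price + insurance = 262887.79 + 359.84 = 263247.63
Import duty = 263247.63 × 8.2% = 21586.31
Buyer bears: insurance 359.84 + destination terminal 1321.94 + brokerage 356.37 + duty 21586.31 = 23624.46
Landed cost = invoice 262887.79 + 23624.46 = 286512.25

Total landed cost: USD 286512.25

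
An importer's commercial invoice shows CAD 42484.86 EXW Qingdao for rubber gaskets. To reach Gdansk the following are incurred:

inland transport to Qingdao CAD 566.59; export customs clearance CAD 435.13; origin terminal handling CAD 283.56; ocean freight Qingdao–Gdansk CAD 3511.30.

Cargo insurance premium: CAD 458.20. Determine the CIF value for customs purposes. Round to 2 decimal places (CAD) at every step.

CIF value: CAD 47739.64

CIF = EXW price + pre-shipment costs + freight + insurance
CIF = 42484.86 + 566.59 + 435.13 + 283.56 + 3511.30 + 458.20 = 47739.64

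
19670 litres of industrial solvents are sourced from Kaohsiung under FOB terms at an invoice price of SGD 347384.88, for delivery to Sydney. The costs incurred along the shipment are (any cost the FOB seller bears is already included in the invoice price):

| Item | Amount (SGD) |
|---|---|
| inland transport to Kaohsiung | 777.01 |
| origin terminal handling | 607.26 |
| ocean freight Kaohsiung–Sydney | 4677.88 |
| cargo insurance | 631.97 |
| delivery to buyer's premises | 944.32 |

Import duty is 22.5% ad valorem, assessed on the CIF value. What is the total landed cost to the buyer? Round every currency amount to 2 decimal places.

FOB: the seller bears costs until goods are on board at the origin port; the buyer bears freight, insurance and all costs thereafter.
Already in the invoice (seller's account under FOB): inland to port, origin terminal — exclude.
CIF value = FOB price + freight + insurance = 347384.88 + 4677.88 + 631.97 = 352694.73
Import duty = 352694.73 × 22.5% = 79356.31
Buyer bears: freight 4677.88 + insurance 631.97 + delivery 944.32 + duty 79356.31 = 85610.48
Landed cost = invoice 347384.88 + 85610.48 = 432995.36

Total landed cost: SGD 432995.36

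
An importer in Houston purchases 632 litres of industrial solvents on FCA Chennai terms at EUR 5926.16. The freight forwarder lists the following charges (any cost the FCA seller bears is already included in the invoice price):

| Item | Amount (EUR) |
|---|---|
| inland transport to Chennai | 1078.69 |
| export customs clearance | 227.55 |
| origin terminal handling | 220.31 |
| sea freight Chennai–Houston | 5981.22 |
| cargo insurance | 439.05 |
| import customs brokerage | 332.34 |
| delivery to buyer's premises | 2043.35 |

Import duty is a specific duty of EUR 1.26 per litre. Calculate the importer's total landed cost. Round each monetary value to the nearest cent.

FCA: the seller delivers export-cleared goods to the carrier; the buyer bears costs from that point.
Already in the invoice (seller's account under FCA): inland to port, export clearance — exclude.
CIF value = FCA price + origin terminal + freight + insurance = 5926.16 + 220.31 + 5981.22 + 439.05 = 12566.74
Import duty = 632 × 1.26 = 796.32
Buyer bears: origin terminal 220.31 + freight 5981.22 + insurance 439.05 + brokerage 332.34 + delivery 2043.35 + duty 796.32 = 9812.59
Landed cost = invoice 5926.16 + 9812.59 = 15738.75

Total landed cost: EUR 15738.75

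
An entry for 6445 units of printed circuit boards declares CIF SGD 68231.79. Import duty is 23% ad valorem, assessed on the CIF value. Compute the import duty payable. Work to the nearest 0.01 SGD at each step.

Import duty = 68231.79 × 23% = 15693.31

Import duty: SGD 15693.31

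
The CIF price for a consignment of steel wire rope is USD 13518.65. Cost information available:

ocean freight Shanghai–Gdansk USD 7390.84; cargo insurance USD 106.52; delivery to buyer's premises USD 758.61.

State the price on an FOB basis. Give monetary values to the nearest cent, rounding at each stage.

Not relevant to the conversion: delivery — on the buyer under both terms; not part of either seller's price.
From CIF to FOB, the seller no longer bears: freight, insurance.
FOB price = 13518.65 − 7390.84 − 106.52 = 6021.29

FOB price: USD 6021.29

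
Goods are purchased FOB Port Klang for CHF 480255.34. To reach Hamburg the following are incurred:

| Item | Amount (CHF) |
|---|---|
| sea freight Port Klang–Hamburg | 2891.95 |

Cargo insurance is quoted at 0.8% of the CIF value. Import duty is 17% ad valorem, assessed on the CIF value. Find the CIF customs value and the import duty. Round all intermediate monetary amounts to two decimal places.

CIF value: CHF 487043.64; import duty: CHF 82797.42

Let C be the CIF value. C = FOB price + freight + 0.8% × C
C − 0.8% × C = 480255.34 + 2891.95
0.992 × C = 483147.29
C = 483147.29 / 0.992 = 487043.64
Insurance premium = 0.8% × 487043.64 = 3896.35
Import duty = 487043.64 × 17% = 82797.42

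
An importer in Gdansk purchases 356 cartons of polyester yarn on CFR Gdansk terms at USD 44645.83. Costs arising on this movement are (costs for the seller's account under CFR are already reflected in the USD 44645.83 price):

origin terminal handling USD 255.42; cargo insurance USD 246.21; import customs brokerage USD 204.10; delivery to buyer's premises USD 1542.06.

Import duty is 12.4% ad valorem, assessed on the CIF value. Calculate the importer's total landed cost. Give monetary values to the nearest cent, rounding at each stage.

Total landed cost: USD 52204.81

CFR: the seller pays costs through ocean freight to the destination port, but not insurance.
Already in the invoice (seller's account under CFR): origin terminal — exclude.
CIF value = CFR price + insurance = 44645.83 + 246.21 = 44892.04
Import duty = 44892.04 × 12.4% = 5566.61
Buyer bears: insurance 246.21 + brokerage 204.10 + delivery 1542.06 + duty 5566.61 = 7558.98
Landed cost = invoice 44645.83 + 7558.98 = 52204.81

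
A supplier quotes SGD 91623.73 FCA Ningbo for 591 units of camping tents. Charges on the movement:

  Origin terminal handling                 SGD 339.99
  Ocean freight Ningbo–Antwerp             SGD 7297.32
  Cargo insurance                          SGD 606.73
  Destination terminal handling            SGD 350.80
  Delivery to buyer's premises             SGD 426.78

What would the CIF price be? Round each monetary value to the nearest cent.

Not relevant to the conversion: destination terminal, delivery — on the buyer under both terms; not part of either seller's price.
From FCA to CIF, the seller additionally bears: origin terminal, freight, insurance.
CIF price = 91623.73 + 339.99 + 7297.32 + 606.73 = 99867.77

CIF price: SGD 99867.77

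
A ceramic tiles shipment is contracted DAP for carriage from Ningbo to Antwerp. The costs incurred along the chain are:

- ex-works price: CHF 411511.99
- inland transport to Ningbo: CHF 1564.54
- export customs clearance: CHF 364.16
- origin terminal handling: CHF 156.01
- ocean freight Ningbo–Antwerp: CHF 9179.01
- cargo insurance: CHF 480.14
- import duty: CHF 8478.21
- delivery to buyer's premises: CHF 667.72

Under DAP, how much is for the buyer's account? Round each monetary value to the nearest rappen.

DAP: the seller bears all costs to the named destination except import duty and clearance.
Seller's account: goods 411511.99 + inland to port 1564.54 + export clearance 364.16 + origin terminal 156.01 + freight 9179.01 + insurance 480.14 + delivery 667.72 = 423923.57
Buyer's account: duty 8478.21 = 8478.21

Buyer's account: CHF 8478.21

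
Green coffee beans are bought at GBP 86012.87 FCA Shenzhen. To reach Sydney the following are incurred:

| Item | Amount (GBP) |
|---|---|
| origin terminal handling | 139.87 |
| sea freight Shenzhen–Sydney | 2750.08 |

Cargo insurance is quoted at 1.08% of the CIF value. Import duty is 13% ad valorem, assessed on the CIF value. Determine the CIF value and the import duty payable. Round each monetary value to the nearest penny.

CIF value: GBP 89873.45; import duty: GBP 11683.55

Let C be the CIF value. C = FCA price + pre-shipment costs + freight + 1.08% × C
C − 1.08% × C = 86012.87 + 139.87 + 2750.08
0.9892 × C = 88902.82
C = 88902.82 / 0.9892 = 89873.45
Insurance premium = 1.08% × 89873.45 = 970.63
Import duty = 89873.45 × 13% = 11683.55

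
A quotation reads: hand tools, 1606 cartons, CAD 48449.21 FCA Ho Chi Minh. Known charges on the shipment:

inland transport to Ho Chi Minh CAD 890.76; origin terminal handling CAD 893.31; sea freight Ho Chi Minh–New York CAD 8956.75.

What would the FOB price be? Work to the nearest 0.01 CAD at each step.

FOB price: CAD 49342.52

Not relevant to the conversion: inland to port — on the seller under both FCA and FOB; already in the FCA price and stays in the FOB price. freight — on the buyer under both terms; not part of either seller's price.
From FCA to FOB, the seller additionally bears: origin terminal.
FOB price = 48449.21 + 893.31 = 49342.52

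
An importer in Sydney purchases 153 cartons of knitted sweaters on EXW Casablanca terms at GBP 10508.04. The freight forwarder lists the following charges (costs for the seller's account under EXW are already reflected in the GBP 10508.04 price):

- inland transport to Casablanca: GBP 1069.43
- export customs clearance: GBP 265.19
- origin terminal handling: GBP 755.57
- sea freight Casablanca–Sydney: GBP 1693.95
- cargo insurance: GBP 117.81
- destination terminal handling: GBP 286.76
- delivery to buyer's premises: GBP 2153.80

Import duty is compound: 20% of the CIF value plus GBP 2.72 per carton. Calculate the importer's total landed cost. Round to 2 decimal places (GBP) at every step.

EXW: the seller makes goods available at their premises; the buyer bears all onward costs.
CIF value = EXW price + inland to port + export clearance + origin terminal + freight + insurance = 10508.04 + 1069.43 + 265.19 + 755.57 + 1693.95 + 117.81 = 14409.99
Ad valorem component: 14409.99 × 20% = 2882.00
Specific component: 153 × 2.72 = 416.16
Import duty = 2882.00 + 416.16 = 3298.16
Buyer bears: inland to port 1069.43 + export clearance 265.19 + origin terminal 755.57 + freight 1693.95 + insurance 117.81 + destination terminal 286.76 + delivery 2153.80 + duty 3298.16 = 9640.67
Landed cost = invoice 10508.04 + 9640.67 = 20148.71

Total landed cost: GBP 20148.71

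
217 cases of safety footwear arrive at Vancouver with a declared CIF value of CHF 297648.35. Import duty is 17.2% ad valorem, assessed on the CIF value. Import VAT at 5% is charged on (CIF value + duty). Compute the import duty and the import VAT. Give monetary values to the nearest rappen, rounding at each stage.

Import duty = 297648.35 × 17.2% = 51195.52
VAT base = CIF + duty = 297648.35 + 51195.52 = 348843.87
Import VAT = 348843.87 × 5% = 17442.19

Import duty: CHF 51195.52; import VAT: CHF 17442.19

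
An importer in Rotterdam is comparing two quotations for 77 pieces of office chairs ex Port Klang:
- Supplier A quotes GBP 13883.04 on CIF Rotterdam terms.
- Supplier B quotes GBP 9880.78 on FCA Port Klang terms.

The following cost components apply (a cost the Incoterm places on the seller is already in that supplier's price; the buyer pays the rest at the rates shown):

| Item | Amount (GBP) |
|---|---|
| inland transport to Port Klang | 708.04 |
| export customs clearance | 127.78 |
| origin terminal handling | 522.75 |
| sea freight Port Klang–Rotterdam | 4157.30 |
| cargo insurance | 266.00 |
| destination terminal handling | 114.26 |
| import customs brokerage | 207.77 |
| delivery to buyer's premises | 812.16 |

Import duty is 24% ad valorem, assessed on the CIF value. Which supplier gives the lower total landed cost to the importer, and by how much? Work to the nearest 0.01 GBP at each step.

Supplier A is cheaper by GBP 1170.30

Supplier A (CIF):
The CIF price already equals the CIF value: 13883.04
Import duty = 13883.04 × 24% = 3331.93
Buyer bears (A): 114.26 + 207.77 + 812.16 = 1134.19
Landed cost (A) = invoice 13883.04 + 1134.19 + duty 3331.93 = 18349.16
Supplier B (FCA):
CIF value = FCA price + origin terminal + freight + insurance = 9880.78 + 522.75 + 4157.30 + 266.00 = 14826.83
Import duty = 14826.83 × 24% = 3558.44
Buyer bears (B): 522.75 + 4157.30 + 266.00 + 114.26 + 207.77 + 812.16 = 6080.24
Landed cost (B) = invoice 9880.78 + 6080.24 + duty 3558.44 = 19519.46
Difference = |18349.16 − 19519.46| = 1170.30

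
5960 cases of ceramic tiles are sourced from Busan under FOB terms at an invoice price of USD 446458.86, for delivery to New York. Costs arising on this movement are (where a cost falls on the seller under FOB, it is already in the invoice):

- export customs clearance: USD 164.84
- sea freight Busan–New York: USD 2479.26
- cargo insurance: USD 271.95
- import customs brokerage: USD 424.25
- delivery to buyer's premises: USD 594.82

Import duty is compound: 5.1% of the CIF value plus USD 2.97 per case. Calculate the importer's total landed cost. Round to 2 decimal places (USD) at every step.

FOB: the seller bears costs until goods are on board at the origin port; the buyer bears freight, insurance and all costs thereafter.
Already in the invoice (seller's account under FOB): export clearance — exclude.
CIF value = FOB price + freight + insurance = 446458.86 + 2479.26 + 271.95 = 449210.07
Ad valorem component: 449210.07 × 5.1% = 22909.71
Specific component: 5960 × 2.97 = 17701.20
Import duty = 22909.71 + 17701.20 = 40610.91
Buyer bears: freight 2479.26 + insurance 271.95 + brokerage 424.25 + delivery 594.82 + duty 40610.91 = 44381.19
Landed cost = invoice 446458.86 + 44381.19 = 490840.05

Total landed cost: USD 490840.05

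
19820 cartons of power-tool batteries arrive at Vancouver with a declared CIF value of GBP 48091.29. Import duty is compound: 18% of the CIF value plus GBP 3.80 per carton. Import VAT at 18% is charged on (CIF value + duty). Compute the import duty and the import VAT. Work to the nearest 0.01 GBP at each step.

Ad valorem component: 48091.29 × 18% = 8656.43
Specific component: 19820 × 3.80 = 75316.00
Import duty = 8656.43 + 75316.00 = 83972.43
VAT base = CIF + duty = 48091.29 + 83972.43 = 132063.72
Import VAT = 132063.72 × 18% = 23771.47

Import duty: GBP 83972.43; import VAT: GBP 23771.47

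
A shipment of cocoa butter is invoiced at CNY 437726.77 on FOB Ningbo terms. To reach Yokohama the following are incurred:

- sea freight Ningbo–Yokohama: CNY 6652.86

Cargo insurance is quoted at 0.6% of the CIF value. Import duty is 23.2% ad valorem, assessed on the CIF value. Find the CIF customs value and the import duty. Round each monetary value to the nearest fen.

Let C be the CIF value. C = FOB price + freight + 0.6% × C
C − 0.6% × C = 437726.77 + 6652.86
0.994 × C = 444379.63
C = 444379.63 / 0.994 = 447062.00
Insurance premium = 0.6% × 447062.00 = 2682.37
Import duty = 447062.00 × 23.2% = 103718.38

CIF value: CNY 447062.00; import duty: CNY 103718.38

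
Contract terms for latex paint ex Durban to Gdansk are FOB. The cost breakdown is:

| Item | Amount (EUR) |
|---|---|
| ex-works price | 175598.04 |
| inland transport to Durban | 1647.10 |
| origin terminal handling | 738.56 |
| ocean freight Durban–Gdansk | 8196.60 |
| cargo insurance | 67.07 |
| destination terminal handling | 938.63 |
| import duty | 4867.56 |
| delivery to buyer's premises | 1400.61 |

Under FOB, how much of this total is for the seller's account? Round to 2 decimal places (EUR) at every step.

Seller's account: EUR 177983.70

FOB: the seller bears costs until goods are on board at the origin port; the buyer bears freight, insurance and all costs thereafter.
Seller's account: goods 175598.04 + inland to port 1647.10 + origin terminal 738.56 = 177983.70
Buyer's account: freight 8196.60 + insurance 67.07 + destination terminal 938.63 + duty 4867.56 + delivery 1400.61 = 15470.47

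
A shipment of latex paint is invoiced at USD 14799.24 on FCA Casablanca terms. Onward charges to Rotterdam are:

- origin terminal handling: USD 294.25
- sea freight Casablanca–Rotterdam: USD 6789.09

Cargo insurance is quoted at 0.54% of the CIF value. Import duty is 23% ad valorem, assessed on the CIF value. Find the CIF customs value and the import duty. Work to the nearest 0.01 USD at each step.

Let C be the CIF value. C = FCA price + pre-shipment costs + freight + 0.54% × C
C − 0.54% × C = 14799.24 + 294.25 + 6789.09
0.9946 × C = 21882.58
C = 21882.58 / 0.9946 = 22001.39
Insurance premium = 0.54% × 22001.39 = 118.81
Import duty = 22001.39 × 23% = 5060.32

CIF value: USD 22001.39; import duty: USD 5060.32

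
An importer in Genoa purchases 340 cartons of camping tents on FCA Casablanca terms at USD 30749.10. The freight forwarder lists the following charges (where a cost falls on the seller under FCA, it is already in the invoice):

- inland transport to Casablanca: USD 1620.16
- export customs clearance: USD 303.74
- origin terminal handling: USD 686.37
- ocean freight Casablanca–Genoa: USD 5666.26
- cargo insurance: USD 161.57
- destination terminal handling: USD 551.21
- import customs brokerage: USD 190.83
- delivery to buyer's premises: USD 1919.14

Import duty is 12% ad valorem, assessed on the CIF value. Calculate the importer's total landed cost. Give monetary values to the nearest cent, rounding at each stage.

Total landed cost: USD 44396.08

FCA: the seller delivers export-cleared goods to the carrier; the buyer bears costs from that point.
Already in the invoice (seller's account under FCA): inland to port, export clearance — exclude.
CIF value = FCA price + origin terminal + freight + insurance = 30749.10 + 686.37 + 5666.26 + 161.57 = 37263.30
Import duty = 37263.30 × 12% = 4471.60
Buyer bears: origin terminal 686.37 + freight 5666.26 + insurance 161.57 + destination terminal 551.21 + brokerage 190.83 + delivery 1919.14 + duty 4471.60 = 13646.98
Landed cost = invoice 30749.10 + 13646.98 = 44396.08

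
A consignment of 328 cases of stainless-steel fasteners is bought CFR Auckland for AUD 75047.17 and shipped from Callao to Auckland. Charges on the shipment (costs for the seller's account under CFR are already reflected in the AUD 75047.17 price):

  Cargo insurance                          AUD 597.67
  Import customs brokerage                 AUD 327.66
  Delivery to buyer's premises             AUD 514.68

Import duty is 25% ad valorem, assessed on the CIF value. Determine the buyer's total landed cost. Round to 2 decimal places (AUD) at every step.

CFR: the seller pays costs through ocean freight to the destination port, but not insurance.
CIF value = CFR price + insurance = 75047.17 + 597.67 = 75644.84
Import duty = 75644.84 × 25% = 18911.21
Buyer bears: insurance 597.67 + brokerage 327.66 + delivery 514.68 + duty 18911.21 = 20351.22
Landed cost = invoice 75047.17 + 20351.22 = 95398.39

Total landed cost: AUD 95398.39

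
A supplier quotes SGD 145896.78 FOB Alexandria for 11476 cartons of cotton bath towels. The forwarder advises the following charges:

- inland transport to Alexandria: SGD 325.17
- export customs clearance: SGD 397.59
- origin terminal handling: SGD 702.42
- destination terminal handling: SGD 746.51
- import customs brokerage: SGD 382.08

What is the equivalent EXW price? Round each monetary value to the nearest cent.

EXW price: SGD 144471.60

Not relevant to the conversion: brokerage, destination terminal — on the buyer under both terms; not part of either seller's price.
From FOB to EXW, the seller no longer bears: inland to port, export clearance, origin terminal.
EXW price = 145896.78 − 325.17 − 397.59 − 702.42 = 144471.60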